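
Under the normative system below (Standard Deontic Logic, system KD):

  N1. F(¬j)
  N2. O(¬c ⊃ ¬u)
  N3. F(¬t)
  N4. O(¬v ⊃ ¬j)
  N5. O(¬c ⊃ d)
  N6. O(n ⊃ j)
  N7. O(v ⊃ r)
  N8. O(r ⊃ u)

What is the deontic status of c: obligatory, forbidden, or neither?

Obligatory

Premise 1 is F(¬j), i.e. O(j).
Premise 4, O(¬v ⊃ ¬j), contraposes to O(j ⊃ v); with O(j) we get O(v).
With premise 7, O(v ⊃ r), the K-axiom yields O(r).
Premise 8 is O(r ⊃ u); since O(r), deontic closure gives O(u).
Premise 2, O(¬c ⊃ ¬u), contraposes to O(u ⊃ c); with O(u) we get O(c).
Premises 3, 5, 6 do not contribute to this derivation.
Hence c is obligatory.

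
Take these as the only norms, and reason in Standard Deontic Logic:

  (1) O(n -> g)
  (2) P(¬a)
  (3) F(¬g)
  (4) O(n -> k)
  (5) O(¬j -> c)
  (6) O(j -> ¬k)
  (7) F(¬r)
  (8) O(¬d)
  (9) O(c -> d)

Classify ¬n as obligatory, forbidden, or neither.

Obligatory

From premise 8 we have O(¬d).
The contrapositive of premise 9 (O(c -> d)) is O(¬d -> ¬c), and O(¬d) is already established, so O(¬c).
The contrapositive of premise 5 (O(¬j -> c)) is O(¬c -> j), and O(¬c) is already established, so O(j).
Premise 6 is O(j -> ¬k); since O(j), deontic closure gives O(¬k).
The contrapositive of premise 4 (O(n -> k)) is O(¬k -> ¬n), and O(¬k) is already established, so O(¬n).
Premises 1, 2, 3, 7 do not contribute to this derivation.
Hence ¬n is obligatory.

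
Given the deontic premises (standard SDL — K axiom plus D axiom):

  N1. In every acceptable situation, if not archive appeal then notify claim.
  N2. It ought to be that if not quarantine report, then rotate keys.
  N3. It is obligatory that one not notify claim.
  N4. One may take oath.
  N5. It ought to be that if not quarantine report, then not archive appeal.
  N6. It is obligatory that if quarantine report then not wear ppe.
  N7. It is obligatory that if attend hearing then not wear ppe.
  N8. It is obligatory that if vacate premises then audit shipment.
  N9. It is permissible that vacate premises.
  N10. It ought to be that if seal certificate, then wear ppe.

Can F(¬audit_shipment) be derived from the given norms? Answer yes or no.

Premise 8 is O(vacate_premises → audit_shipment), but O(vacate_premises) is not derivable from the premises (the permission P(vacate_premises) asserts only ¬O(¬vacate_premises), not O(vacate_premises)), so it does not yield O(audit_shipment).
No other premise forces O(audit_shipment). An ideal world satisfying every premise can still have ¬audit_shipment true, so F(¬audit_shipment) is not derivable.

No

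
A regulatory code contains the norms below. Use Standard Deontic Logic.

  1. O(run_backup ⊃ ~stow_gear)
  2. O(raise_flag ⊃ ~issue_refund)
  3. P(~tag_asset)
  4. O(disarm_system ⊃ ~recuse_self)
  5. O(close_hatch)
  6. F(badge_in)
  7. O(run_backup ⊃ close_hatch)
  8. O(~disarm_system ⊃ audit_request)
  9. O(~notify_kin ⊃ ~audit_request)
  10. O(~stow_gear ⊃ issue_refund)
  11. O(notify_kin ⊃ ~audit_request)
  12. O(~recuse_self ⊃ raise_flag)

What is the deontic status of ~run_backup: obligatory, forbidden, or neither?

Premises 9 and 11 are O(~notify_kin ⊃ ~audit_request) and O(notify_kin ⊃ ~audit_request); every ideal world satisfies ~notify_kin or notify_kin, so in either case ~audit_request holds — hence O(~audit_request).
The contrapositive of premise 8 (O(~disarm_system ⊃ audit_request)) is O(~audit_request ⊃ disarm_system), and O(~audit_request) is already established, so O(disarm_system).
Applying K to premise 4 (O(disarm_system ⊃ ~recuse_self)) and O(disarm_system) yields O(~recuse_self).
With premise 12, O(~recuse_self ⊃ raise_flag), the K-axiom yields O(raise_flag).
With premise 2, O(raise_flag ⊃ ~issue_refund), the K-axiom yields O(~issue_refund).
Premise 10, O(~stow_gear ⊃ issue_refund), contraposes to O(~issue_refund ⊃ stow_gear); with O(~issue_refund) we get O(stow_gear).
The contrapositive of premise 1 (O(run_backup ⊃ ~stow_gear)) is O(stow_gear ⊃ ~run_backup), and O(stow_gear) is already established, so O(~run_backup).
Premises 3, 5, 6, 7 do not contribute to this derivation.
Hence ~run_backup is obligatory.

Obligatory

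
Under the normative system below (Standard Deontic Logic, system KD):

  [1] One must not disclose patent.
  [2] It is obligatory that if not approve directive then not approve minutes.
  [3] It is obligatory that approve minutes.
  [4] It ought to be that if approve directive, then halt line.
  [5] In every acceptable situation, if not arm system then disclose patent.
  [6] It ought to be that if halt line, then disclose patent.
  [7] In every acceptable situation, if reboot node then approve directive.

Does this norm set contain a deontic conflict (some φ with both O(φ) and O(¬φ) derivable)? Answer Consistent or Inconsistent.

Inconsistent

Premise 3 gives O(approve_minutes).
The contrapositive of premise 2 (O(¬approve_directive → ¬approve_minutes)) is O(approve_minutes → approve_directive), and O(approve_minutes) is already established, so O(approve_directive).
From O(approve_directive) and premise 4, O(approve_directive → halt_line), we obtain O(halt_line).
With premise 6, O(halt_line → disclose_patent), the K-axiom yields O(disclose_patent).
But premise 1, F(disclose_patent), means O(¬disclose_patent).
We now have both O(disclose_patent) and O(¬disclose_patent) — disclose_patent is simultaneously obligatory and forbidden, violating the D-axiom.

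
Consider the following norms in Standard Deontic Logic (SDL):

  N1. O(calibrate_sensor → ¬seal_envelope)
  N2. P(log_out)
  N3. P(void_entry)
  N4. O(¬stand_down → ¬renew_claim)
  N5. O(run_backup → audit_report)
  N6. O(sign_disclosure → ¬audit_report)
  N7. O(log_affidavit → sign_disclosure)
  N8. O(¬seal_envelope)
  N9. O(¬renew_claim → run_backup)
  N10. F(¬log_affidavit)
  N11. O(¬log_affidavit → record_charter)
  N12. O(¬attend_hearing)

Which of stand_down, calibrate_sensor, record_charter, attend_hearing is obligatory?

stand_down

Premise 10 is F(¬log_affidavit), i.e. O(log_affidavit).
Applying K to premise 7 (O(log_affidavit → sign_disclosure)) and O(log_affidavit) yields O(sign_disclosure).
Premise 6 is O(sign_disclosure → ¬audit_report); since O(sign_disclosure), deontic closure gives O(¬audit_report).
The contrapositive of premise 5 (O(run_backup → audit_report)) is O(¬audit_report → ¬run_backup), and O(¬audit_report) is already established, so O(¬run_backup).
The contrapositive of premise 9 (O(¬renew_claim → run_backup)) is O(¬run_backup → renew_claim), and O(¬run_backup) is already established, so O(renew_claim).
Premise 4, O(¬stand_down → ¬renew_claim), contraposes to O(renew_claim → stand_down); with O(renew_claim) we get O(stand_down).
So O(stand_down) holds — stand_down is obligatory. None of the other listed options is made obligatory by any chain of premises.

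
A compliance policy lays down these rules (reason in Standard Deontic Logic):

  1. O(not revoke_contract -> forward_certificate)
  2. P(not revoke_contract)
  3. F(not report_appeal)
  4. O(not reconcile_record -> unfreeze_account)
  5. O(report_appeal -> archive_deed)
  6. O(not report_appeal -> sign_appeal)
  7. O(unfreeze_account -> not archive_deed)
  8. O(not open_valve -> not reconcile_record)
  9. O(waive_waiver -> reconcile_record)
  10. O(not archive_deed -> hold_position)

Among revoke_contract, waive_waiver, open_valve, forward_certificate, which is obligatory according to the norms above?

open_valve

Premise 3 is F(not report_appeal), i.e. O(report_appeal).
Premise 5 is O(report_appeal -> archive_deed); since O(report_appeal), deontic closure gives O(archive_deed).
Premise 7, O(unfreeze_account -> not archive_deed), contraposes to O(archive_deed -> not unfreeze_account); with O(archive_deed) we get O(not unfreeze_account).
Premise 4, O(not reconcile_record -> unfreeze_account), contraposes to O(not unfreeze_account -> reconcile_record); with O(not unfreeze_account) we get O(reconcile_record).
Premise 8, O(not open_valve -> not reconcile_record), contraposes to O(reconcile_record -> open_valve); with O(reconcile_record) we get O(open_valve).
So O(open_valve) holds — open_valve is obligatory. None of the other listed options is made obligatory by any chain of premises.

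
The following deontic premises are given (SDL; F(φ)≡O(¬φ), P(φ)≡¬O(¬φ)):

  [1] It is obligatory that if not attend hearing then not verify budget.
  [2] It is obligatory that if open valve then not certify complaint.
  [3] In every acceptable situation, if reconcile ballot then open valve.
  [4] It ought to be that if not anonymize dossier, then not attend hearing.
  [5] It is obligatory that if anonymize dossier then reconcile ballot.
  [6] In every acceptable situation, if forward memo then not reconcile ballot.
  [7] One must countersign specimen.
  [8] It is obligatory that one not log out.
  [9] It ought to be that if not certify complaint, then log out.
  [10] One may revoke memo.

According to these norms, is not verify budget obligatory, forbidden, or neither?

Obligatory

Premise 8 states O(¬log_out) outright.
The contrapositive of premise 9 (O(¬certify_complaint → log_out)) is O(¬log_out → certify_complaint), and O(¬log_out) is already established, so O(certify_complaint).
The contrapositive of premise 2 (O(open_valve → ¬certify_complaint)) is O(certify_complaint → ¬open_valve), and O(certify_complaint) is already established, so O(¬open_valve).
Premise 3 is O(reconcile_ballot → open_valve); contrapositively O(¬open_valve → ¬reconcile_ballot). Since O(¬open_valve) holds, K gives O(¬reconcile_ballot).
The contrapositive of premise 5 (O(anonymize_dossier → reconcile_ballot)) is O(¬reconcile_ballot → ¬anonymize_dossier), and O(¬reconcile_ballot) is already established, so O(¬anonymize_dossier).
Premise 4 is O(¬anonymize_dossier → ¬attend_hearing); since O(¬anonymize_dossier), deontic closure gives O(¬attend_hearing).
Applying K to premise 1 (O(¬attend_hearing → ¬verify_budget)) and O(¬attend_hearing) yields O(¬verify_budget).
Premises 6, 7, 10 do not contribute to this derivation.
Hence ¬verify_budget is obligatory.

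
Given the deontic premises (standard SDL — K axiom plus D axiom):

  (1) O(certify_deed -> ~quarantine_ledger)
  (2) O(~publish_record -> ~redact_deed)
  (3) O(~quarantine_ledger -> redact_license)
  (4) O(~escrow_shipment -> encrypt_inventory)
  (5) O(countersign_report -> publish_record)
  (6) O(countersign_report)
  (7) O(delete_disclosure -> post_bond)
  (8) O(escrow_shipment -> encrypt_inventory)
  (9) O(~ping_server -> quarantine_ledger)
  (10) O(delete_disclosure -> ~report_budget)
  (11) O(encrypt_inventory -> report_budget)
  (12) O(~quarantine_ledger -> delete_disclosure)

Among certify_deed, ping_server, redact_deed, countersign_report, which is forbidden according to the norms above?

Premises 8 and 4 are O(escrow_shipment -> encrypt_inventory) and O(~escrow_shipment -> encrypt_inventory); every ideal world satisfies escrow_shipment or ~escrow_shipment, so in either case encrypt_inventory holds — hence O(encrypt_inventory).
With premise 11, O(encrypt_inventory -> report_budget), the K-axiom yields O(report_budget).
The contrapositive of premise 10 (O(delete_disclosure -> ~report_budget)) is O(report_budget -> ~delete_disclosure), and O(report_budget) is already established, so O(~delete_disclosure).
The contrapositive of premise 12 (O(~quarantine_ledger -> delete_disclosure)) is O(~delete_disclosure -> quarantine_ledger), and O(~delete_disclosure) is already established, so O(quarantine_ledger).
The contrapositive of premise 1 (O(certify_deed -> ~quarantine_ledger)) is O(quarantine_ledger -> ~certify_deed), and O(quarantine_ledger) is already established, so O(~certify_deed).
So O(~certify_deed) holds, i.e. certify_deed is forbidden. None of the other listed options is forbidden under the premises.

certify_deed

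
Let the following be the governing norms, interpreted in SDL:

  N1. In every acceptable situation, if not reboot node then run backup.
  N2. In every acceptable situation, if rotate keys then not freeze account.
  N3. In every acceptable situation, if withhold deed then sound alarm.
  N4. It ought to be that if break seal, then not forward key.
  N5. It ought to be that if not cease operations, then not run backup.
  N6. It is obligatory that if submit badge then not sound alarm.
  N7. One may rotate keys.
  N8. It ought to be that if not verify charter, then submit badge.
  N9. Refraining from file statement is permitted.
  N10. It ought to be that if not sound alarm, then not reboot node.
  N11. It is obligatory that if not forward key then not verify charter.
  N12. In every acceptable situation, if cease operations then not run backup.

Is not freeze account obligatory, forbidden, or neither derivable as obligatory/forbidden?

Premise 2 is O(rotate_keys → ¬freeze_account), but O(rotate_keys) is not derivable from the premises (the permission P(rotate_keys) asserts only ¬O(¬rotate_keys), not O(rotate_keys)), so it does not yield O(¬freeze_account).
No premise or chain of K-axiom applications forces O(¬freeze_account), and none forces O(freeze_account). So ¬freeze_account is neither obligatory nor forbidden under these norms.

Neither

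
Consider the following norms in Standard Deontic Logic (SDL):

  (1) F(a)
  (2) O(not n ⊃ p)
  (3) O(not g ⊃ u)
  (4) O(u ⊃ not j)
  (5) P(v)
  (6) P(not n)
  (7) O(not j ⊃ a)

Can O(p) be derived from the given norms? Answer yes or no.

Premise 2 is O(not n ⊃ p), but O(not n) is not derivable from the premises (the permission P(not n) asserts only not O(n), not O(not n)), so it does not yield O(p).
No other premise forces O(p). An ideal world satisfying every premise can still have p false, so O(p) is not derivable.

No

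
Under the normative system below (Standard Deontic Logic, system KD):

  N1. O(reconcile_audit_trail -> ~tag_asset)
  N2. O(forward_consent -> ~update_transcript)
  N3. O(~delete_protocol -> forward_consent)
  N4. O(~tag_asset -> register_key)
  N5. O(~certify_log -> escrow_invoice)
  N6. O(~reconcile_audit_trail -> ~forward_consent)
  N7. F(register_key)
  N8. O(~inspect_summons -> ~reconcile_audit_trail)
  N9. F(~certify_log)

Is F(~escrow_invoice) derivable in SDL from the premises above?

Premise 5 is O(~certify_log -> escrow_invoice), but O(~certify_log) is not derivable from the premises, so it does not yield O(escrow_invoice).
No other premise forces O(escrow_invoice). An ideal world satisfying every premise can still have ~escrow_invoice true, so F(~escrow_invoice) is not derivable.

No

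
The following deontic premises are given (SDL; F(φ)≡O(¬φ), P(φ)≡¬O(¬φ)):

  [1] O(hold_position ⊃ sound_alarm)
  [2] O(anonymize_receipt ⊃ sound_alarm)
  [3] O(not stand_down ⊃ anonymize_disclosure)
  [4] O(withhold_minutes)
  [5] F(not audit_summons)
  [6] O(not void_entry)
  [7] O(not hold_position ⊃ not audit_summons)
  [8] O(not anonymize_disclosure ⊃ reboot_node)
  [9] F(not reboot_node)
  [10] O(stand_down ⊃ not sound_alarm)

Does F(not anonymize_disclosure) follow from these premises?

F(not audit_summons) at premise 5 means O(audit_summons).
Premise 7 is O(not hold_position ⊃ not audit_summons); contrapositively O(audit_summons ⊃ hold_position). Since O(audit_summons) holds, K gives O(hold_position).
From O(hold_position) and premise 1, O(hold_position ⊃ sound_alarm), we obtain O(sound_alarm).
The contrapositive of premise 10 (O(stand_down ⊃ not sound_alarm)) is O(sound_alarm ⊃ not stand_down), and O(sound_alarm) is already established, so O(not stand_down).
Applying K to premise 3 (O(not stand_down ⊃ anonymize_disclosure)) and O(not stand_down) yields O(anonymize_disclosure).
Premises 2, 4, 6, 8, 9 do not contribute to this derivation.
So O(anonymize_disclosure) holds, i.e. F(not anonymize_disclosure). The claim follows.

Yes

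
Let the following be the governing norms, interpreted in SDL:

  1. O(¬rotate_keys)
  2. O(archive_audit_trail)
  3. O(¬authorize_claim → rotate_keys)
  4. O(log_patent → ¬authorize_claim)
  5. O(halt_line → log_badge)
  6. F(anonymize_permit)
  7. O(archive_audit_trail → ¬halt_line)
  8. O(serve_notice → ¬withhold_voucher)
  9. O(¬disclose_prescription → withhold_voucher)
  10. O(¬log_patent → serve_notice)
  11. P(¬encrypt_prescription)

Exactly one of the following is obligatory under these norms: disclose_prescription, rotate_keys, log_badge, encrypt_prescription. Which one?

disclose_prescription

From premise 1 we have O(¬rotate_keys).
The contrapositive of premise 3 (O(¬authorize_claim → rotate_keys)) is O(¬rotate_keys → authorize_claim), and O(¬rotate_keys) is already established, so O(authorize_claim).
Premise 4, O(log_patent → ¬authorize_claim), contraposes to O(authorize_claim → ¬log_patent); with O(authorize_claim) we get O(¬log_patent).
From O(¬log_patent) and premise 10, O(¬log_patent → serve_notice), we obtain O(serve_notice).
From O(serve_notice) and premise 8, O(serve_notice → ¬withhold_voucher), we obtain O(¬withhold_voucher).
Premise 9 is O(¬disclose_prescription → withhold_voucher); contrapositively O(¬withhold_voucher → disclose_prescription). Since O(¬withhold_voucher) holds, K gives O(disclose_prescription).
So O(disclose_prescription) holds — disclose_prescription is obligatory. None of the other listed options is made obligatory by any chain of premises.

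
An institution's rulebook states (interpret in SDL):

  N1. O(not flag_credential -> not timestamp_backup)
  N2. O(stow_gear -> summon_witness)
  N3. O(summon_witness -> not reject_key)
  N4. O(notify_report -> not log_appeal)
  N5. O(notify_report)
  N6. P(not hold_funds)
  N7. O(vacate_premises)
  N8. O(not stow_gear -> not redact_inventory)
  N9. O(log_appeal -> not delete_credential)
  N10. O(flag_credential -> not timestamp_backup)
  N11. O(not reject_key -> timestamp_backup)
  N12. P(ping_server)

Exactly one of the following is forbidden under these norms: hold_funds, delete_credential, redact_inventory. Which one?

Premises 1 and 10 are O(not flag_credential -> not timestamp_backup) and O(flag_credential -> not timestamp_backup); every ideal world satisfies not flag_credential or flag_credential, so in either case not timestamp_backup holds — hence O(not timestamp_backup).
The contrapositive of premise 11 (O(not reject_key -> timestamp_backup)) is O(not timestamp_backup -> reject_key), and O(not timestamp_backup) is already established, so O(reject_key).
Premise 3, O(summon_witness -> not reject_key), contraposes to O(reject_key -> not summon_witness); with O(reject_key) we get O(not summon_witness).
Premise 2, O(stow_gear -> summon_witness), contraposes to O(not summon_witness -> not stow_gear); with O(not summon_witness) we get O(not stow_gear).
From O(not stow_gear) and premise 8, O(not stow_gear -> not redact_inventory), we obtain O(not redact_inventory).
So O(not redact_inventory) holds, i.e. redact_inventory is forbidden. None of the other listed options is forbidden under the premises.

redact_inventory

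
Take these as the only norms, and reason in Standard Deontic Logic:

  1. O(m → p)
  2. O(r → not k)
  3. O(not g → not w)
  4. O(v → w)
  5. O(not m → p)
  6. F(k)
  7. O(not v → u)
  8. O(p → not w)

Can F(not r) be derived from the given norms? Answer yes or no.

Premise 2 is O(r → not k); even if O(not k) held, inferring O(r) would be affirming the consequent — invalid.
No other premise forces O(r). An ideal world satisfying every premise can still have not r true, so F(not r) is not derivable.

No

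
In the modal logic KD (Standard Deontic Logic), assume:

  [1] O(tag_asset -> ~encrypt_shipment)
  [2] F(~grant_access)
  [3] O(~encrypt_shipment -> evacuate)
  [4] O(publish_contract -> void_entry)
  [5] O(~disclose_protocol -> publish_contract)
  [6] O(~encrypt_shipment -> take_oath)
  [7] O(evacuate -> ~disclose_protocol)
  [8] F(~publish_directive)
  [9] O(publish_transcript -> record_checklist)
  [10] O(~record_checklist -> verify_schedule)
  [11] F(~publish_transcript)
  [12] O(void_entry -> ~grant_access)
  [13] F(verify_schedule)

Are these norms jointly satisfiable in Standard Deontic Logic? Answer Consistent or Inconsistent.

Premise 10 is O(~record_checklist -> verify_schedule), but O(~record_checklist) is not derivable from the premises, so it does not yield O(verify_schedule).
So O(verify_schedule) is not derivable, and the apparent clash with O(~verify_schedule) does not arise.
A world satisfying every obligation exists (e.g. disclose_protocol=true, encrypt_shipment=true, evacuate=false, grant_access=true, publish_contract=false, publish_directive=true, publish_transcript=true, record_checklist=true, tag_asset=false, take_oath=false, verify_schedule=false, void_entry=false); no atom is both obligatory and forbidden, so the set is consistent.

Consistent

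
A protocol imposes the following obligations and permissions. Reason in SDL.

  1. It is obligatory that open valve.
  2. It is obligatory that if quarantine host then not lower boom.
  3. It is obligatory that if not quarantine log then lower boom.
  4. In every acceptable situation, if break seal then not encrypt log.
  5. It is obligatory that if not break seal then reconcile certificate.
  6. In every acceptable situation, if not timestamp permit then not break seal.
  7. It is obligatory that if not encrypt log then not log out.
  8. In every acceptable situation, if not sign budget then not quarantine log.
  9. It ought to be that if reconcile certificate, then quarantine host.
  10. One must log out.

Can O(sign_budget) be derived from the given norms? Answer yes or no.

Premise 10 gives O(log_out).
Premise 7, O(¬encrypt_log → ¬log_out), contraposes to O(log_out → encrypt_log); with O(log_out) we get O(encrypt_log).
Premise 4, O(break_seal → ¬encrypt_log), contraposes to O(encrypt_log → ¬break_seal); with O(encrypt_log) we get O(¬break_seal).
Premise 5 is O(¬break_seal → reconcile_certificate); since O(¬break_seal), deontic closure gives O(reconcile_certificate).
With premise 9, O(reconcile_certificate → quarantine_host), the K-axiom yields O(quarantine_host).
With premise 2, O(quarantine_host → ¬lower_boom), the K-axiom yields O(¬lower_boom).
Premise 3 is O(¬quarantine_log → lower_boom); contrapositively O(¬lower_boom → quarantine_log). Since O(¬lower_boom) holds, K gives O(quarantine_log).
The contrapositive of premise 8 (O(¬sign_budget → ¬quarantine_log)) is O(quarantine_log → sign_budget), and O(quarantine_log) is already established, so O(sign_budget).
Premises 1, 6 do not contribute to this derivation.
So O(sign_budget) follows.

Yes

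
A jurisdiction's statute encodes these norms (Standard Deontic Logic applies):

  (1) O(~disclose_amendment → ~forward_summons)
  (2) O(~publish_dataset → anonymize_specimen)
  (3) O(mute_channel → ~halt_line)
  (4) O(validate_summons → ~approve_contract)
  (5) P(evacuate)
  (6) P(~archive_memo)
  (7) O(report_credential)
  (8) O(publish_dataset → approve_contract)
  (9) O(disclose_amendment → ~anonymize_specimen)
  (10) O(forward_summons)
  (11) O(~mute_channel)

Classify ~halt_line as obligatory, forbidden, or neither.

Premise 3 is O(mute_channel → ~halt_line), but O(mute_channel) is not derivable from the premises, so it does not yield O(~halt_line).
No premise or chain of K-axiom applications forces O(~halt_line), and none forces O(halt_line). So ~halt_line is neither obligatory nor forbidden under these norms.

Neither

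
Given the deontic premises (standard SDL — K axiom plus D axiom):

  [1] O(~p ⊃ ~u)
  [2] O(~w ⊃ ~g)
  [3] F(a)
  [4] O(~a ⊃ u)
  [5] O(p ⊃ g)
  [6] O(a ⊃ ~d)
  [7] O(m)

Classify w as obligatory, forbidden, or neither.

Obligatory

Premise 3, F(a), is equivalent to O(~a).
From O(~a) and premise 4, O(~a ⊃ u), we obtain O(u).
Premise 1 is O(~p ⊃ ~u); contrapositively O(u ⊃ p). Since O(u) holds, K gives O(p).
From O(p) and premise 5, O(p ⊃ g), we obtain O(g).
Premise 2, O(~w ⊃ ~g), contraposes to O(g ⊃ w); with O(g) we get O(w).
Premises 6, 7 do not contribute to this derivation.
Hence w is obligatory.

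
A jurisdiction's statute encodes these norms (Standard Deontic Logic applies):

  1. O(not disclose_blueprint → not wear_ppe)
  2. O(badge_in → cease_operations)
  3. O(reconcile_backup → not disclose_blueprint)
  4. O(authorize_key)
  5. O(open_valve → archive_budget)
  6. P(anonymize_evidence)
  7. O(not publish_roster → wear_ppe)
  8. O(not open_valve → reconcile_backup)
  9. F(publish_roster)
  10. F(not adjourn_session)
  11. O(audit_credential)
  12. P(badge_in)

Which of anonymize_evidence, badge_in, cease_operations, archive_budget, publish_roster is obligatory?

archive_budget

Premise 9 is F(publish_roster), i.e. O(not publish_roster).
Premise 7 is O(not publish_roster → wear_ppe); since O(not publish_roster), deontic closure gives O(wear_ppe).
The contrapositive of premise 1 (O(not disclose_blueprint → not wear_ppe)) is O(wear_ppe → disclose_blueprint), and O(wear_ppe) is already established, so O(disclose_blueprint).
The contrapositive of premise 3 (O(reconcile_backup → not disclose_blueprint)) is O(disclose_blueprint → not reconcile_backup), and O(disclose_blueprint) is already established, so O(not reconcile_backup).
Premise 8 is O(not open_valve → reconcile_backup); contrapositively O(not reconcile_backup → open_valve). Since O(not reconcile_backup) holds, K gives O(open_valve).
Applying K to premise 5 (O(open_valve → archive_budget)) and O(open_valve) yields O(archive_budget).
So O(archive_budget) holds — archive_budget is obligatory. None of the other listed options is made obligatory by any chain of premises.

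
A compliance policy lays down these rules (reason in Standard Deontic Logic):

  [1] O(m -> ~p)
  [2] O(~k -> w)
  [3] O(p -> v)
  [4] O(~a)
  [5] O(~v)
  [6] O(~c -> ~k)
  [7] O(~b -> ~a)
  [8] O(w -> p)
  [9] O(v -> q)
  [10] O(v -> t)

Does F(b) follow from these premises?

Premise 7 is O(~b -> ~a); even if O(~a) held, inferring O(~b) would be affirming the consequent — invalid.
No other premise forces O(~b). An ideal world satisfying every premise can still have b true, so F(b) is not derivable.

No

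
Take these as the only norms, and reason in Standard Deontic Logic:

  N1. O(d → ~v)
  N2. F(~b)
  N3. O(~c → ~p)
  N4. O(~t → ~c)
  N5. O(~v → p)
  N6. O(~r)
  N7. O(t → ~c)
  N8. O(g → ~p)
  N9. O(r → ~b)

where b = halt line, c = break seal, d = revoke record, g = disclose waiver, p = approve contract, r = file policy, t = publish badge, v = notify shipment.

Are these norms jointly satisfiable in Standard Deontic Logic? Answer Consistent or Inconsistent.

Consistent

Premise 9 is O(r → ~b), but O(r) is not derivable from the premises, so it does not yield O(~b).
So O(~b) is not derivable, and the apparent clash with O(b) does not arise.
A world satisfying every obligation exists (e.g. b=true, c=false, d=false, g=false, p=false, r=false, t=false, v=true); no atom is both obligatory and forbidden, so the set is consistent.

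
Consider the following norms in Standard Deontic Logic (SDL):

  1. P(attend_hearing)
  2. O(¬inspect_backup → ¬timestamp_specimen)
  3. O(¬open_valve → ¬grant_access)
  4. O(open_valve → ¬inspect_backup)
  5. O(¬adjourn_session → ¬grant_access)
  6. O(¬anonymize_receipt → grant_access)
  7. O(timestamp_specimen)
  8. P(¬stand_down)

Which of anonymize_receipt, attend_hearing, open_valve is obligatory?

anonymize_receipt

Premise 7 states O(timestamp_specimen) outright.
Premise 2 is O(¬inspect_backup → ¬timestamp_specimen); contrapositively O(timestamp_specimen → inspect_backup). Since O(timestamp_specimen) holds, K gives O(inspect_backup).
Premise 4, O(open_valve → ¬inspect_backup), contraposes to O(inspect_backup → ¬open_valve); with O(inspect_backup) we get O(¬open_valve).
From O(¬open_valve) and premise 3, O(¬open_valve → ¬grant_access), we obtain O(¬grant_access).
The contrapositive of premise 6 (O(¬anonymize_receipt → grant_access)) is O(¬grant_access → anonymize_receipt), and O(¬grant_access) is already established, so O(anonymize_receipt).
So O(anonymize_receipt) holds — anonymize_receipt is obligatory. None of the other listed options is made obligatory by any chain of premises.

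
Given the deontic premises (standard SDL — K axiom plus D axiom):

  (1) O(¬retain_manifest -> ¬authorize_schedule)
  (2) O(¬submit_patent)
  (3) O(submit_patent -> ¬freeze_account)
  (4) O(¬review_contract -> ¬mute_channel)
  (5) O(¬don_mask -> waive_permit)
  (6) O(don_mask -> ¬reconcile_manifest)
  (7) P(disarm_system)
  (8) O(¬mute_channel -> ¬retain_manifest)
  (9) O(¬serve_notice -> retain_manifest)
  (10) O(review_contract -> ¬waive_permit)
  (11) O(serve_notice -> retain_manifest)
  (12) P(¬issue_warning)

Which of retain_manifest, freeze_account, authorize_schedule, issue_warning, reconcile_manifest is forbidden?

Premises 11 and 9 cover both cases: O(serve_notice -> retain_manifest) and O(¬serve_notice -> retain_manifest). Since serve_notice ∨ ¬serve_notice is a tautology, O(retain_manifest) follows.
Premise 8 is O(¬mute_channel -> ¬retain_manifest); contrapositively O(retain_manifest -> mute_channel). Since O(retain_manifest) holds, K gives O(mute_channel).
Premise 4 is O(¬review_contract -> ¬mute_channel); contrapositively O(mute_channel -> review_contract). Since O(mute_channel) holds, K gives O(review_contract).
From O(review_contract) and premise 10, O(review_contract -> ¬waive_permit), we obtain O(¬waive_permit).
Premise 5, O(¬don_mask -> waive_permit), contraposes to O(¬waive_permit -> don_mask); with O(¬waive_permit) we get O(don_mask).
Applying K to premise 6 (O(don_mask -> ¬reconcile_manifest)) and O(don_mask) yields O(¬reconcile_manifest).
So O(¬reconcile_manifest) holds, i.e. reconcile_manifest is forbidden. None of the other listed options is forbidden under the premises.

reconcile_manifest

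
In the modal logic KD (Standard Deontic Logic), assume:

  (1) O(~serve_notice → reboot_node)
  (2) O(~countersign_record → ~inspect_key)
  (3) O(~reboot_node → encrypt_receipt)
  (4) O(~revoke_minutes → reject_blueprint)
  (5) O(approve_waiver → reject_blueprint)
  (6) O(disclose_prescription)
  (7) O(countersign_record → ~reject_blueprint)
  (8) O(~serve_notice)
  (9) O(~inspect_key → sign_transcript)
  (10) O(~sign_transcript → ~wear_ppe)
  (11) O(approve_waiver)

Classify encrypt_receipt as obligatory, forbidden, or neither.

Neither

Premise 3 is O(~reboot_node → encrypt_receipt), but O(~reboot_node) is not derivable from the premises, so it does not yield O(encrypt_receipt).
No premise or chain of K-axiom applications forces O(encrypt_receipt), and none forces O(~encrypt_receipt). So encrypt_receipt is neither obligatory nor forbidden under these norms.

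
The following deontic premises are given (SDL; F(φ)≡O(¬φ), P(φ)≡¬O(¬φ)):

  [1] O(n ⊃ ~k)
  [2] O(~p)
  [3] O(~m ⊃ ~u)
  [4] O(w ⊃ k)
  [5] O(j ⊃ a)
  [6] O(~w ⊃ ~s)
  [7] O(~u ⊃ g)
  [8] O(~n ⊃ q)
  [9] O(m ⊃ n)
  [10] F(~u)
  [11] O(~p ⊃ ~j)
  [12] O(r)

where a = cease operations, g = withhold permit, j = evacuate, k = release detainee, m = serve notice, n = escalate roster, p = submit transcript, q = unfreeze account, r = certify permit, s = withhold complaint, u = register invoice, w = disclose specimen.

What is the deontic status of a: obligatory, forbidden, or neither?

Premise 5 is O(j ⊃ a), but O(j) is not derivable from the premises, so it does not yield O(a).
No premise or chain of K-axiom applications forces O(a), and none forces O(~a). So a is neither obligatory nor forbidden under these norms.

Neither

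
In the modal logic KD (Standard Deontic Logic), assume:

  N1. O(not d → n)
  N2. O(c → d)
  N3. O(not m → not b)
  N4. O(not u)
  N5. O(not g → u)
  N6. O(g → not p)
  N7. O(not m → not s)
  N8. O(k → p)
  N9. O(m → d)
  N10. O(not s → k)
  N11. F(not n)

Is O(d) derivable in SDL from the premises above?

Yes

Premise 4 gives O(not u).
Premise 5 is O(not g → u); contrapositively O(not u → g). Since O(not u) holds, K gives O(g).
From O(g) and premise 6, O(g → not p), we obtain O(not p).
Premise 8, O(k → p), contraposes to O(not p → not k); with O(not p) we get O(not k).
The contrapositive of premise 10 (O(not s → k)) is O(not k → s), and O(not k) is already established, so O(s).
Premise 7, O(not m → not s), contraposes to O(s → m); with O(s) we get O(m).
With premise 9, O(m → d), the K-axiom yields O(d).
Premises 1, 2, 3, 11 do not contribute to this derivation.
So O(d) follows.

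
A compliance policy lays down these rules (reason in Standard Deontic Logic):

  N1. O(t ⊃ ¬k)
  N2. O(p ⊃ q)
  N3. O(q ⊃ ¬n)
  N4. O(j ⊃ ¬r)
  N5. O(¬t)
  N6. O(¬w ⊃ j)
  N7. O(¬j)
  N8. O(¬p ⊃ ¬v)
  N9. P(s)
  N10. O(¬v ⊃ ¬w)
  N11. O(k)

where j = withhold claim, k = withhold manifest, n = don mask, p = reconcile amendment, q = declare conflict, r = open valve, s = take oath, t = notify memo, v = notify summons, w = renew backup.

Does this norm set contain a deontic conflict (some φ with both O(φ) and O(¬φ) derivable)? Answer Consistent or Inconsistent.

Premise 1 is O(t ⊃ ¬k), but O(t) is not derivable from the premises, so it does not yield O(¬k).
So O(¬k) is not derivable, and the apparent clash with O(k) does not arise.
A world satisfying every obligation exists (e.g. j=false, k=true, n=false, p=true, q=true, r=false, s=false, t=false, v=true, w=true); no atom is both obligatory and forbidden, so the set is consistent.

Consistent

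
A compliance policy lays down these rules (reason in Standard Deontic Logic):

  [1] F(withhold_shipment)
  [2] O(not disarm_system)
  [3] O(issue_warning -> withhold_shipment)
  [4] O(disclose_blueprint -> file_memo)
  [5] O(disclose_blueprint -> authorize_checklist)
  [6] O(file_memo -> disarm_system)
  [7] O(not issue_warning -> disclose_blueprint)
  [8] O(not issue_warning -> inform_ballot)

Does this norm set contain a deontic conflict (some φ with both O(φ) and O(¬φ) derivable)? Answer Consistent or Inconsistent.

From premise 2 we have O(not disarm_system).
The contrapositive of premise 6 (O(file_memo -> disarm_system)) is O(not disarm_system -> not file_memo), and O(not disarm_system) is already established, so O(not file_memo).
Premise 4, O(disclose_blueprint -> file_memo), contraposes to O(not file_memo -> not disclose_blueprint); with O(not file_memo) we get O(not disclose_blueprint).
Premise 7, O(not issue_warning -> disclose_blueprint), contraposes to O(not disclose_blueprint -> issue_warning); with O(not disclose_blueprint) we get O(issue_warning).
With premise 3, O(issue_warning -> withhold_shipment), the K-axiom yields O(withhold_shipment).
But premise 1, F(withhold_shipment), means O(not withhold_shipment).
We now have both O(withhold_shipment) and O(not withhold_shipment) — withhold_shipment is simultaneously obligatory and forbidden, violating the D-axiom.

Inconsistent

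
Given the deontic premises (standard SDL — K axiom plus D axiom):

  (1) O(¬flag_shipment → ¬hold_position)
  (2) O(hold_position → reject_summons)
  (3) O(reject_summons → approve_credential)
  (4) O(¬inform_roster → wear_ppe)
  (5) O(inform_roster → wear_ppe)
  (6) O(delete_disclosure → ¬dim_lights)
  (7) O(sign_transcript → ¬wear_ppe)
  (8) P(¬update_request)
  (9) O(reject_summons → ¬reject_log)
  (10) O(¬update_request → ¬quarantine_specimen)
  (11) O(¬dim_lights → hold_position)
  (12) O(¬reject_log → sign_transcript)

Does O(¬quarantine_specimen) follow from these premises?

Premise 10 is O(¬update_request → ¬quarantine_specimen), but O(¬update_request) is not derivable from the premises (the permission P(¬update_request) asserts only ¬O(update_request), not O(¬update_request)), so it does not yield O(¬quarantine_specimen).
No other premise forces O(¬quarantine_specimen). An ideal world satisfying every premise can still have ¬quarantine_specimen false, so O(¬quarantine_specimen) is not derivable.

No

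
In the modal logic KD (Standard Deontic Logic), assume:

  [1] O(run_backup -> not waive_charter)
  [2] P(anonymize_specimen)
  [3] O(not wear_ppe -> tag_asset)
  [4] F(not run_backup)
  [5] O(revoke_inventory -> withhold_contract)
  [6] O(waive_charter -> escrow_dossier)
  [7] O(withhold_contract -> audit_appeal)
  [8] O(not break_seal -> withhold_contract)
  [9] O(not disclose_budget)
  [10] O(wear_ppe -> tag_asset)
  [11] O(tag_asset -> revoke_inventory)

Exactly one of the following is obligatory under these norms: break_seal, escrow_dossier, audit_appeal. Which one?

By case analysis on not wear_ppe: premise 3 gives O(not wear_ppe -> tag_asset) and premise 10 gives O(wear_ppe -> tag_asset), so O(tag_asset) either way.
From O(tag_asset) and premise 11, O(tag_asset -> revoke_inventory), we obtain O(revoke_inventory).
Applying K to premise 5 (O(revoke_inventory -> withhold_contract)) and O(revoke_inventory) yields O(withhold_contract).
From O(withhold_contract) and premise 7, O(withhold_contract -> audit_appeal), we obtain O(audit_appeal).
So O(audit_appeal) holds — audit_appeal is obligatory. None of the other listed options is made obligatory by any chain of premises.

audit_appeal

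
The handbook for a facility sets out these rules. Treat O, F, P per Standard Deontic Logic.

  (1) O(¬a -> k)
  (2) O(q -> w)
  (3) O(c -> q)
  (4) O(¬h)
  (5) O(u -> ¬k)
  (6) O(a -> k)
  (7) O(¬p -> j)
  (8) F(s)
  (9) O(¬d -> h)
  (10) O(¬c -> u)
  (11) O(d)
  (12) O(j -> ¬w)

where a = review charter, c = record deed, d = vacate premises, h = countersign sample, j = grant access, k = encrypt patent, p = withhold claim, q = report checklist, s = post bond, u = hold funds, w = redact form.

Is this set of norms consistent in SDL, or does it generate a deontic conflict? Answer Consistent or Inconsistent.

Consistent

Premise 9 is O(¬d -> h), but O(¬d) is not derivable from the premises, so it does not yield O(h).
So O(h) is not derivable, and the apparent clash with O(¬h) does not arise.
A world satisfying every obligation exists (e.g. a=false, c=true, d=true, h=false, j=false, k=true, p=true, q=true, s=false, u=false, w=true); no atom is both obligatory and forbidden, so the set is consistent.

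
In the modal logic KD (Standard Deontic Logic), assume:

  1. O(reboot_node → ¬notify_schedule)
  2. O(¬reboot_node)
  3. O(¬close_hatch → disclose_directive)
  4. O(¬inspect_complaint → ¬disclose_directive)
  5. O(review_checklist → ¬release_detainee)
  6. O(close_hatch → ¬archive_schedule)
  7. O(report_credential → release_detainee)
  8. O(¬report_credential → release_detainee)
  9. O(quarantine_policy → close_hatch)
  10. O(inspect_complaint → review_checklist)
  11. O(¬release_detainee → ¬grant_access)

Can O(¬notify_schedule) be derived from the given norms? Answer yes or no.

No

Premise 1 is O(reboot_node → ¬notify_schedule), but O(reboot_node) is not derivable from the premises, so it does not yield O(¬notify_schedule).
No other premise forces O(¬notify_schedule). An ideal world satisfying every premise can still have ¬notify_schedule false, so O(¬notify_schedule) is not derivable.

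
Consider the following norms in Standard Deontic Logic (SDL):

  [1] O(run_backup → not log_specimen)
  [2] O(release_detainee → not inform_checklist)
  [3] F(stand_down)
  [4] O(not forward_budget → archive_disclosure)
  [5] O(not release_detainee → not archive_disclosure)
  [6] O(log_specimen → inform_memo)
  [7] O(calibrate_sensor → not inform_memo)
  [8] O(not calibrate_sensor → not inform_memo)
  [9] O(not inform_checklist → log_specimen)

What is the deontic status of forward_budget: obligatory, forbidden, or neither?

Obligatory

Premises 7 and 8 cover both cases: O(calibrate_sensor → not inform_memo) and O(not calibrate_sensor → not inform_memo). Since calibrate_sensor ∨ not calibrate_sensor is a tautology, O(not inform_memo) follows.
Premise 6 is O(log_specimen → inform_memo); contrapositively O(not inform_memo → not log_specimen). Since O(not inform_memo) holds, K gives O(not log_specimen).
Premise 9 is O(not inform_checklist → log_specimen); contrapositively O(not log_specimen → inform_checklist). Since O(not log_specimen) holds, K gives O(inform_checklist).
Premise 2, O(release_detainee → not inform_checklist), contraposes to O(inform_checklist → not release_detainee); with O(inform_checklist) we get O(not release_detainee).
From O(not release_detainee) and premise 5, O(not release_detainee → not archive_disclosure), we obtain O(not archive_disclosure).
The contrapositive of premise 4 (O(not forward_budget → archive_disclosure)) is O(not archive_disclosure → forward_budget), and O(not archive_disclosure) is already established, so O(forward_budget).
Premises 1, 3 do not contribute to this derivation.
Hence forward_budget is obligatory.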